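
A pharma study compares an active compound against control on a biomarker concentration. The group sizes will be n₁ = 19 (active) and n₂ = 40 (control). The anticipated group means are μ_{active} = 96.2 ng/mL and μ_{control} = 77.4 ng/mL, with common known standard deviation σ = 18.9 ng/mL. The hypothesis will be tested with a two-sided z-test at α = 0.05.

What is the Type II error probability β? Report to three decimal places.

Standardized effect: d = |μ_{active} − μ_{control}| / σ = |96.2 − 77.4| / 18.9 = 0.9947
Noncentrality parameter: δ = d / √(1/n₁ + 1/n₂) = 0.9947 / √(1/19 + 1/40) = 3.5701
Two-sided α = 0.05 → critical value z_{0.025} = 1.960.
Power = Φ(δ − 1.960) + Φ(−δ − 1.960) = Φ(1.610) + Φ(-5.530) = 0.9463 + 0.0000 = 0.9463.
Type II error: β = 1 − power = 1 − 0.9463 = 0.0537.

β ≈ 0.054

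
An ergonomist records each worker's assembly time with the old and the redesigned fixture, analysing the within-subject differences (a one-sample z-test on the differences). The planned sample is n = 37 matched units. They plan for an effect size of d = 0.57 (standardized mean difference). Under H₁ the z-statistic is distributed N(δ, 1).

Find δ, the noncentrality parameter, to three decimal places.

The noncentrality parameter scales effect size by the design's sample-size factor: δ = d·√n = 0.57 × √37 = 3.4672

δ ≈ 3.467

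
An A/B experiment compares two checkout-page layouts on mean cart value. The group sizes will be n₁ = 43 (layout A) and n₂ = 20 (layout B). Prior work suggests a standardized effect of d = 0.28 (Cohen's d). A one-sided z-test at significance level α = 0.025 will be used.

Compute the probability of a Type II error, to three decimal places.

Noncentrality parameter: δ = d / √(1/n₁ + 1/n₂) = 0.28 / √(1/43 + 1/20) = 1.0345
One-sided α = 0.025 → critical value z_{0.025} = 1.960.
Power = P(Z > 1.960 − δ) = Φ(-0.925) = 0.1774.
Type II error: β = 1 − power = 1 − 0.1774 = 0.8226.

β ≈ 0.823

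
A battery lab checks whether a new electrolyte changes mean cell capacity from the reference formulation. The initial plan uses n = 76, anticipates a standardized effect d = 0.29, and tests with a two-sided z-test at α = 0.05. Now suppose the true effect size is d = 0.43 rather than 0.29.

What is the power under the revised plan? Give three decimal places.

Power ≈ 0.963

With d = 0.43: δ = d·√n = 0.43 × √76 = 3.7487. Critical value z_{0.025} = 1.960.
Revised power = Φ(δ − 1.960) + Φ(−δ − 1.960) = Φ(1.789) + Φ(-5.709) = 0.9632 + 0.0000 = 0.9632.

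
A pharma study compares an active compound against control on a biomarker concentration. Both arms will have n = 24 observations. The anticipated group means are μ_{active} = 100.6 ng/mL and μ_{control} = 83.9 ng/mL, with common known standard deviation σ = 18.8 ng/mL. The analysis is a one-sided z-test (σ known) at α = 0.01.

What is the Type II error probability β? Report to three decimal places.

β ≈ 0.226

Standardized effect: d = |μ_{active} − μ_{control}| / σ = |100.6 − 83.9| / 18.8 = 0.8883
Noncentrality parameter: δ = d·√(n/2) = 0.8883 × √(24/2) = 3.0772
One-sided α = 0.01 → critical value z_{0.01} = 2.326.
Power = P(Z > 2.326 − δ) = Φ(0.751) = 0.7736.
Type II error: β = 1 − power = 1 − 0.7736 = 0.2264.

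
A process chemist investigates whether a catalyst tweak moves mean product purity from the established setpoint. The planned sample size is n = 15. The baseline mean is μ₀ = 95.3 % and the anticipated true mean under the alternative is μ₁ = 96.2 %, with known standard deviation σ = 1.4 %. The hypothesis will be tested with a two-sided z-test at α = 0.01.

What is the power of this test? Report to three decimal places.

Power ≈ 0.466

Standardized effect: d = |μ₁ − μ₀| / σ = |96.2 − 95.3| / 1.4 = 0.6429
Noncentrality parameter: δ = d·√n = 0.6429 × √15 = 2.4898
Two-sided α = 0.01 → critical value z_{0.005} = 2.576.
Power = Φ(δ − 2.576) + Φ(−δ − 2.576) = Φ(-0.086) + Φ(-5.066) = 0.4657 + 0.0000 = 0.4657.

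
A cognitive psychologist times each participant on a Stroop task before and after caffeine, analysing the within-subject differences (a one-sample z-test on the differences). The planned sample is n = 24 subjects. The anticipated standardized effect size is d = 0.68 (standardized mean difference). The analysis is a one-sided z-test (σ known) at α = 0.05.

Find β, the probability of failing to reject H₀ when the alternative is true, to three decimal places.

β ≈ 0.046

Noncentrality parameter: δ = d·√n = 0.68 × √24 = 3.3313
One-sided α = 0.05 → critical value z_{0.05} = 1.645.
Power = P(Z > 1.645 − δ) = Φ(1.686) = 0.9541.
Type II error: β = 1 − power = 1 − 0.9541 = 0.0459.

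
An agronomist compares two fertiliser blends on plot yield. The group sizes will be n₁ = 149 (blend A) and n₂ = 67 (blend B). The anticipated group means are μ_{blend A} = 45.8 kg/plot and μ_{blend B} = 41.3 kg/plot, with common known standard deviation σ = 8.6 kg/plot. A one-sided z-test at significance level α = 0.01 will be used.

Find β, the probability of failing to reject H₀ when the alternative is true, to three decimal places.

β ≈ 0.109

Standardized effect: d = |μ_{blend A} − μ_{blend B}| / σ = |45.8 − 41.3| / 8.6 = 0.5233
Noncentrality parameter: δ = d / √(1/n₁ + 1/n₂) = 0.5233 / √(1/149 + 1/67) = 3.5573
One-sided α = 0.01 → critical value z_{0.01} = 2.326.
Power = Φ(δ − 2.326) = Φ(1.231) = 0.8908.
Type II error: β = 1 − power = 1 − 0.8908 = 0.1092.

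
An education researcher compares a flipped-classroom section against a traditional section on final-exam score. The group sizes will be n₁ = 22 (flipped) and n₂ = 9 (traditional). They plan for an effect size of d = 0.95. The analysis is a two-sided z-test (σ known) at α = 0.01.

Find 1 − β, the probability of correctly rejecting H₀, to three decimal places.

Power ≈ 0.431

Noncentrality parameter: λ = d / √(1/n₁ + 1/n₂) = 0.95 / √(1/22 + 1/9) = 2.4009
Critical value for a two-sided test at α = 0.01: z_{α/2} = 2.576.
Power = Φ(λ − 2.576) + Φ(−λ − 2.576) = Φ(-0.175) + Φ(-4.977) = 0.4306 + 0.0000 = 0.4306.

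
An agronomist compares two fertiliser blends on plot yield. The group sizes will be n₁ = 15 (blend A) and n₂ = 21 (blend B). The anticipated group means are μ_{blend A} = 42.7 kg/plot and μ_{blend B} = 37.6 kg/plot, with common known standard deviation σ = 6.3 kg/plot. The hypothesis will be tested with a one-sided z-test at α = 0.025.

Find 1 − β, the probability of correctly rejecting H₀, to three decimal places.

Power ≈ 0.668

Standardized effect: d = |μ_{blend A} − μ_{blend B}| / σ = |42.7 − 37.6| / 6.3 = 0.8095
Noncentrality parameter: δ = d / √(1/n₁ + 1/n₂) = 0.8095 / √(1/15 + 1/21) = 2.3946
Critical value for a one-sided test at α = 0.025: z_α = 1.960.
Power = Φ(δ − 1.960) = Φ(0.435) = 0.6681.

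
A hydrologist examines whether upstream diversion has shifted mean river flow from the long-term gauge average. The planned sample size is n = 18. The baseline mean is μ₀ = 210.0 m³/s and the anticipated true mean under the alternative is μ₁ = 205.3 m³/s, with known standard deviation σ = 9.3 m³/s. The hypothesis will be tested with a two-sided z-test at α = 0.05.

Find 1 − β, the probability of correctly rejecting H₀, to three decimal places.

Standardized effect: d = |μ₁ − μ₀| / σ = |205.3 − 210.0| / 9.3 = 0.5054
Noncentrality parameter: δ = d·√n = 0.5054 × √18 = 2.1441
Two-sided α = 0.05 → critical value z_{0.025} = 1.960.
Power = Φ(δ − 1.960) + Φ(−δ − 1.960) = Φ(0.184) + Φ(-4.104) = 0.5731 + 0.0000 = 0.5731.

Power ≈ 0.573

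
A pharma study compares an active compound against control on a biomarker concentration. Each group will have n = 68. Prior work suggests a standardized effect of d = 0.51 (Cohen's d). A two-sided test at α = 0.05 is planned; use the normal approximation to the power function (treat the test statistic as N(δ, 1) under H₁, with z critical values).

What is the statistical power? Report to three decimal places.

Noncentrality parameter: δ = d·√(n/2) = 0.51 × √(68/2) = 2.9738
Two-sided α = 0.05 → critical value z_{0.025} = 1.960.
Power = Φ(δ − 1.960) + Φ(−δ − 1.960) = Φ(1.014) + Φ(-4.934) = 0.8447 + 0.0000 = 0.8447.

Power ≈ 0.845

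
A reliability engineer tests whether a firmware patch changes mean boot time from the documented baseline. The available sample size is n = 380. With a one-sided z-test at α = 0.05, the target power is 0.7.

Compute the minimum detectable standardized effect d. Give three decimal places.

Required noncentrality: δ = z_{0.05} + z_{0.30} = 1.645 + 0.524 = 2.169.
δ = d·√n ⇒ d = δ/√n = 2.169/√380 = 0.1113.

d ≈ 0.111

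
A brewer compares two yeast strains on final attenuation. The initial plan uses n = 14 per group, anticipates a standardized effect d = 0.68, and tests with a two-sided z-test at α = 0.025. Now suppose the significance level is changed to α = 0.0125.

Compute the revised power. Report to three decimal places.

Power ≈ 0.242

δ = d·√(n/2) = 0.68 × √(14/2) = 1.7991 (unchanged). New critical value: z_{0.0063} = 2.498.
Revised power = Φ(δ − 2.498) + Φ(−δ − 2.498) = Φ(-0.699) + Φ(-4.297) = 0.2424 + 0.0000 = 0.2424.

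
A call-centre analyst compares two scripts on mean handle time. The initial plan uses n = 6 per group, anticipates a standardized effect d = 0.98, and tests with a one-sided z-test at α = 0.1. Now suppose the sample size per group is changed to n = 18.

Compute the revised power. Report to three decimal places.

Power ≈ 0.951

With n = 18 per group: δ = d·√(n/2) = 0.98 × √(18/2) = 2.9400. Critical value z_{0.1} = 1.282.
Revised power = P(Z > 1.282 − δ) = Φ(1.658) = 0.9514.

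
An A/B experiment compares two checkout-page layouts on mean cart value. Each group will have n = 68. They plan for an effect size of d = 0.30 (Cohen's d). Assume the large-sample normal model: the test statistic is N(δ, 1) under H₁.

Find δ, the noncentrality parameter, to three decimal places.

δ ≈ 1.749

The noncentrality parameter scales effect size by the design's sample-size factor: δ = d·√(n/2) = 0.30 × √(68/2) = 1.7493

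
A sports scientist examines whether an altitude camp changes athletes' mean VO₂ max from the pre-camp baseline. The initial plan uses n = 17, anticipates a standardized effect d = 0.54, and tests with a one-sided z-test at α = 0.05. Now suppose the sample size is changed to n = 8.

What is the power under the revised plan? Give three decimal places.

Power ≈ 0.453

With n = 8: δ = d·√n = 0.54 × √8 = 1.5274. Critical value z_{0.05} = 1.645.
Revised power = P(Z > 1.645 − δ) = Φ(-0.118) = 0.4532.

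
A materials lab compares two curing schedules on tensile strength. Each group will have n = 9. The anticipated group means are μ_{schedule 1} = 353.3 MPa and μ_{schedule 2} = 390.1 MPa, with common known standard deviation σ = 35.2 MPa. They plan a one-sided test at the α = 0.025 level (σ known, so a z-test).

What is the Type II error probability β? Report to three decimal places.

β ≈ 0.398

Standardized effect: d = |μ_{schedule 1} − μ_{schedule 2}| / σ = |353.3 − 390.1| / 35.2 = 1.0455
Noncentrality parameter: δ = d·√(n/2) = 1.0455 × √(9/2) = 2.2177
One-sided α = 0.025 → critical value z_{0.025} = 1.960.
Power = P(Z > 1.960 − δ) = Φ(0.258) = 0.6017.
Type II error: β = 1 − power = 1 − 0.6017 = 0.3983.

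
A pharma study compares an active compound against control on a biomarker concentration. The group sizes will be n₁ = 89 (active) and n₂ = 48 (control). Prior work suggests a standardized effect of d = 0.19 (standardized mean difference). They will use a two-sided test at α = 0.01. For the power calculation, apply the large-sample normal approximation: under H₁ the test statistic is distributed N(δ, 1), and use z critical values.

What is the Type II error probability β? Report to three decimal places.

Noncentrality parameter: λ = d / √(1/n₁ + 1/n₂) = 0.19 / √(1/89 + 1/48) = 1.0610
Critical value for a two-sided test at α = 0.01: z_{α/2} = 2.576.
Power = Φ(λ − 2.576) + Φ(−λ − 2.576) = Φ(-1.515) + Φ(-3.637) = 0.0649 + 0.0001 = 0.0650.
Type II error: β = 1 − power = 1 − 0.0650 = 0.9350.

β ≈ 0.935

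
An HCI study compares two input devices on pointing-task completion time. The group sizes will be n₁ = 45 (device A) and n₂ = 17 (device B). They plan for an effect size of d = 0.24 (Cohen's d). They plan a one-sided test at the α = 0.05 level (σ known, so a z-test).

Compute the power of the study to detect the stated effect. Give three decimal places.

Power ≈ 0.211

Noncentrality parameter: δ = d / √(1/n₁ + 1/n₂) = 0.24 / √(1/45 + 1/17) = 0.8430
One-sided α = 0.05 → critical value z_{0.05} = 1.645.
Power = Φ(δ − 1.645) = Φ(-0.802) = 0.2113.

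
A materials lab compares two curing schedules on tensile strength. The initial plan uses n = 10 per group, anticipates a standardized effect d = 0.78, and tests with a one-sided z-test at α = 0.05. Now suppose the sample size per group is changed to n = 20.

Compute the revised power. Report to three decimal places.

Power ≈ 0.794

With n = 20 per group: δ = d·√(n/2) = 0.78 × √(20/2) = 2.4666. Critical value z_{0.05} = 1.645.
Revised power = Φ(δ − 1.645) = Φ(0.822) = 0.7944.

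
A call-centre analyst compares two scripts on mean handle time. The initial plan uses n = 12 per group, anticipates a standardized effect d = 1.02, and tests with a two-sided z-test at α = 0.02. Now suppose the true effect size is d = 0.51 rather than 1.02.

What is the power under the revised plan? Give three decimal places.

Power ≈ 0.141

With d = 0.51: δ = d·√(n/2) = 0.51 × √(12/2) = 1.2492. Critical value z_{0.01} = 2.326.
Revised power = Φ(δ − 2.326) + Φ(−δ − 2.326) = Φ(-1.077) + Φ(-3.576) = 0.1407 + 0.0002 = 0.1409.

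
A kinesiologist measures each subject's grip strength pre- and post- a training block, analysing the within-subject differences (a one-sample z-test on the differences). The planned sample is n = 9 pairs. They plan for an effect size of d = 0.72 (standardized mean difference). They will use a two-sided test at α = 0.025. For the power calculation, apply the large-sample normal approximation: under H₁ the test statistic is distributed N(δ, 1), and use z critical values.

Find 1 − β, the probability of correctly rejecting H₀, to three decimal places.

Noncentrality parameter: δ = d·√n = 0.72 × √9 = 2.1600
Critical value for a two-sided test at α = 0.025: z_{α/2} = 2.241.
Power = Φ(δ − 2.241) + Φ(−δ − 2.241) = Φ(-0.081) + Φ(-4.401) = 0.4676 + 0.0000 = 0.4676.

Power ≈ 0.468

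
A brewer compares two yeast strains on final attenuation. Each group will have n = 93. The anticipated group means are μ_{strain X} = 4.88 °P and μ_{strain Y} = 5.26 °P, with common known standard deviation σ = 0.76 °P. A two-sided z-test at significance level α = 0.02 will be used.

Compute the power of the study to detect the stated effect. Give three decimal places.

Power ≈ 0.861

Standardized effect: d = |μ_{strain X} − μ_{strain Y}| / σ = |4.88 − 5.26| / 0.76 = 0.5000
Noncentrality parameter: δ = d·√(n/2) = 0.5000 × √(93/2) = 3.4095
Two-sided α = 0.02 → critical value z_{0.01} = 2.326.
Power = Φ(δ − 2.326) + Φ(−δ − 2.326) = Φ(1.083) + Φ(-5.736) = 0.8606 + 0.0000 = 0.8606.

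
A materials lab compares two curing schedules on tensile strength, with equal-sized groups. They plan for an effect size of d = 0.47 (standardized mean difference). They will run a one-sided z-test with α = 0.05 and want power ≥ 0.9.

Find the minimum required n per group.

For power 0.9 need Φ(δ − z_{0.05}) = 0.9, so δ = z_{0.05} + z_{0.10} = 1.645 + 1.282 = 2.926.
δ = d·√(n/2) ⇒ n = 2(δ/d)² = 2 × (2.926 / 0.47)² = 77.54.
Round up to the next whole unit.

n = 78 per group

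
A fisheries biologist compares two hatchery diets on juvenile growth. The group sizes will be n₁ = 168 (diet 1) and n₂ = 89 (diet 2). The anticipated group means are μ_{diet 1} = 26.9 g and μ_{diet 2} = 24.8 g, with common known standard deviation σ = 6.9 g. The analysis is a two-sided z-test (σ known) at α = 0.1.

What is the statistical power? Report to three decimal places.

Power ≈ 0.751

Standardized effect: d = |μ_{diet 1} − μ_{diet 2}| / σ = |26.9 − 24.8| / 6.9 = 0.3043
Noncentrality parameter: δ = d / √(1/n₁ + 1/n₂) = 0.3043 / √(1/168 + 1/89) = 2.3214
Two-sided α = 0.1 → critical value z_{0.05} = 1.645.
Power = Φ(δ − 1.645) + Φ(−δ − 1.645) = Φ(0.677) + Φ(-3.966) = 0.7507 + 0.0000 = 0.7507.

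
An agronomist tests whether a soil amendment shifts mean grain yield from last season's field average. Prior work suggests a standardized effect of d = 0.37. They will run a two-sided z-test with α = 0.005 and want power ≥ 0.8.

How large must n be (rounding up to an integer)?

For power 0.8 need Φ(δ − z_{0.0025}) = 0.8, so δ = z_{0.0025} + z_{0.20} = 2.807 + 0.842 = 3.649.
(Ignoring the negligible lower-tail rejection probability gives the usual closed-form inversion.)
δ = d·√n ⇒ n = (δ/d)² = (3.649 / 0.37)² = 97.24.
Round up to the next whole unit.

n = 98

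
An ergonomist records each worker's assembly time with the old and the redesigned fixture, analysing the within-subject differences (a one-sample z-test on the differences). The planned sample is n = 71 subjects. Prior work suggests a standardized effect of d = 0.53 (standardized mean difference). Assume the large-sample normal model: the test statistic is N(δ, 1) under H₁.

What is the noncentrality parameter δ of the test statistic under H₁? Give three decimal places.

δ ≈ 4.466

The noncentrality parameter scales effect size by the design's sample-size factor: δ = d·√n = 0.53 × √71 = 4.4659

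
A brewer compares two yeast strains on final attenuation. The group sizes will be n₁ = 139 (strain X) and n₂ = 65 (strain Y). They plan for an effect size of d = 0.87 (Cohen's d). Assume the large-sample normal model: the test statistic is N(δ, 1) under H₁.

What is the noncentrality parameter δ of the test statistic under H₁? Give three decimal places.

δ ≈ 5.790

δ = d / √(1/n₁ + 1/n₂) = 0.87 / √(1/139 + 1/65) = 5.7899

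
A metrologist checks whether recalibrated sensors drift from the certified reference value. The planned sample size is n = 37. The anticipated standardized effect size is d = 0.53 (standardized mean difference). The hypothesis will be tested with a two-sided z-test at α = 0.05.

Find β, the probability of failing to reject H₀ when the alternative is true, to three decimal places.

β ≈ 0.103

Noncentrality parameter: δ = d·√n = 0.53 × √37 = 3.2239
Two-sided α = 0.05 → critical value z_{0.025} = 1.960.
Power = Φ(δ − 1.960) + Φ(−δ − 1.960) = Φ(1.264) + Φ(-5.184) = 0.8969 + 0.0000 = 0.8969.
Type II error: β = 1 − power = 1 − 0.8969 = 0.1031.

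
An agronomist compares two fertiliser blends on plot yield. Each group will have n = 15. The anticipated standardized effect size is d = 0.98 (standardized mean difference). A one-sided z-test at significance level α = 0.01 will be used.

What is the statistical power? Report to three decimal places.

Noncentrality parameter: δ = d·√(n/2) = 0.98 × √(15/2) = 2.6838
One-sided α = 0.01 → critical value z_{0.01} = 2.326.
Power = P(Z > 2.326 − δ) = Φ(0.357) = 0.6396.

Power ≈ 0.640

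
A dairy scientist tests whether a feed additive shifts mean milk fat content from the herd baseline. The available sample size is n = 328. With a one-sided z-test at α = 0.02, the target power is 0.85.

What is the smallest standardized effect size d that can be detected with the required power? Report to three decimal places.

d ≈ 0.171

Need Φ(δ − 2.054) = 0.85, so δ = 2.054 + 1.036 = 3.090.
δ = d·√n ⇒ d = δ/√n = 3.090/√328 = 0.1706.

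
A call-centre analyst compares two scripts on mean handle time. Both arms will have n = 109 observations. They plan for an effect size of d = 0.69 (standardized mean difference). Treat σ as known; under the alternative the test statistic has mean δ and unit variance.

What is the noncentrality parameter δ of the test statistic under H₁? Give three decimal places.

δ ≈ 5.094

δ = d·√(n/2) = 0.69 × √(109/2) = 5.0939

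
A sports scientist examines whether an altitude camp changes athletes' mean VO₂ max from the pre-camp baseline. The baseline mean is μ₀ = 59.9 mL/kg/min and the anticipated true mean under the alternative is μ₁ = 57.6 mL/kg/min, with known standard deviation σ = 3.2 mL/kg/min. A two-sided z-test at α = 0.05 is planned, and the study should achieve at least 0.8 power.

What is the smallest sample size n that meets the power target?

n = 16

Standardized effect: d = |μ₁ − μ₀| / σ = |57.6 − 59.9| / 3.2 = 0.7187
Set Φ(δ − 1.960) = 0.8; then δ − 1.960 = Φ⁻¹(0.8) = 0.842, giving δ = 2.802.
(For δ > 0 the lower-tail rejection region contributes negligibly to power, so the one-term inversion is standard.)
δ = d·√n ⇒ n = (δ/d)² = (2.802 / 0.7187)² = 15.19.
Round up to the next whole unit.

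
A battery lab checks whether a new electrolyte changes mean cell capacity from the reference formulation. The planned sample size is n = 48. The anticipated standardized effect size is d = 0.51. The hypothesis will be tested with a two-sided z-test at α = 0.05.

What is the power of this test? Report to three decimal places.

Noncentrality parameter: δ = d·√n = 0.51 × √48 = 3.5334
Two-sided α = 0.05 → critical value z_{0.025} = 1.960.
Power = Φ(δ − 1.960) + Φ(−δ − 1.960) = Φ(1.573) + Φ(-5.493) = 0.9422 + 0.0000 = 0.9422.

Power ≈ 0.942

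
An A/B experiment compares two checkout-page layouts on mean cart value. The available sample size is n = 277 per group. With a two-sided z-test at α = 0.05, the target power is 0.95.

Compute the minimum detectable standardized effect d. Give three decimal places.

Required noncentrality: δ = z_{0.025} + z_{0.05} = 1.960 + 1.645 = 3.605.
(The second rejection-region term Φ(−δ − z_{α/2}) is negligible and dropped.)
δ = d·√(n/2) ⇒ d = δ/√(n/2) = 3.605/√(277/2) = 0.3063.

d ≈ 0.306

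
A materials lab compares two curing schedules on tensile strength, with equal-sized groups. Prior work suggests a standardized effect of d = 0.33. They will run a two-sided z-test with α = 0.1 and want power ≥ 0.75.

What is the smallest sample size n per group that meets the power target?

For power 0.75 need Φ(δ − z_{0.05}) = 0.75, so δ = z_{0.05} + z_{0.25} = 1.645 + 0.674 = 2.319.
(Ignoring the negligible lower-tail rejection probability gives the usual closed-form inversion.)
δ = d·√(n/2) ⇒ n = 2(δ/d)² = 2 × (2.319 / 0.33)² = 98.79.
Rounding up, n = 99 per group.

n = 99 per group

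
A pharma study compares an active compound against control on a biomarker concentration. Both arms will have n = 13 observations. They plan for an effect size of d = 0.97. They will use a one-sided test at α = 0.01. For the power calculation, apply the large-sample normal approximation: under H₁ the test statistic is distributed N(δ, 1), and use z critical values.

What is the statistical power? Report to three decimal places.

Noncentrality parameter: δ = d·√(n/2) = 0.97 × √(13/2) = 2.4730
Critical value for a one-sided test at α = 0.01: z_α = 2.326.
Power = P(Z > 2.326 − δ) = Φ(0.147) = 0.5583.

Power ≈ 0.558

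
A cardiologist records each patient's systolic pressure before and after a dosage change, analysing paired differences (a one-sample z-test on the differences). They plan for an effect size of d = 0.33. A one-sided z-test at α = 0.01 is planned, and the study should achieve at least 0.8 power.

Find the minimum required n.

For power 0.8 need Φ(δ − z_{0.01}) = 0.8, so δ = z_{0.01} + z_{0.20} = 2.326 + 0.842 = 3.168.
δ = d·√n ⇒ n = (δ/d)² = (3.168 / 0.33)² = 92.16.
Round up to the next whole unit.

n = 93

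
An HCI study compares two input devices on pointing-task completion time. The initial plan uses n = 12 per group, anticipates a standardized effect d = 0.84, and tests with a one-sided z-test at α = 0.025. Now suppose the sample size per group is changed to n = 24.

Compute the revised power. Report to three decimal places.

Power ≈ 0.829

With n = 24 per group: δ = d·√(n/2) = 0.84 × √(24/2) = 2.9098. Critical value z_{0.025} = 1.960.
Revised power = P(Z > 1.960 − δ) = Φ(0.950) = 0.8289.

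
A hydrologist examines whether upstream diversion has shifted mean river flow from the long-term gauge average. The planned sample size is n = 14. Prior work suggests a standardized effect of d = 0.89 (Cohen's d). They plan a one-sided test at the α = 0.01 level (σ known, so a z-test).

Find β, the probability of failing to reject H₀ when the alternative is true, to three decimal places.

β ≈ 0.158

Noncentrality parameter: δ = d·√n = 0.89 × √14 = 3.3301
Critical value for a one-sided test at α = 0.01: z_α = 2.326.
Power = P(Z > 2.326 − δ) = Φ(1.004) = 0.8422.
Type II error: β = 1 − power = 1 − 0.8422 = 0.1578.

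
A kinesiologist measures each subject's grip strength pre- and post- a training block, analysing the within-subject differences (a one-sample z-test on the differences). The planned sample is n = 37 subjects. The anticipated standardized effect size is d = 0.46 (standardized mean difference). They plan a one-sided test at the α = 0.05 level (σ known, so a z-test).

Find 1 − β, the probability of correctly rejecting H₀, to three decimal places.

Power ≈ 0.876

Noncentrality parameter: δ = d·√n = 0.46 × √37 = 2.7981
Critical value for a one-sided test at α = 0.05: z_α = 1.645.
Power = Φ(δ − 1.645) = Φ(1.153) = 0.8756.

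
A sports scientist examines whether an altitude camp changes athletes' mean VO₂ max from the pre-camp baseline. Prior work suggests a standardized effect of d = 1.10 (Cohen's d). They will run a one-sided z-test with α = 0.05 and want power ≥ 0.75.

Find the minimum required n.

Set Φ(δ − 1.645) = 0.75; then δ − 1.645 = Φ⁻¹(0.75) = 0.674, giving δ = 2.319.
δ = d·√n ⇒ n = (δ/d)² = (2.319 / 1.10)² = 4.45.
Rounding up, n = 5.

n = 5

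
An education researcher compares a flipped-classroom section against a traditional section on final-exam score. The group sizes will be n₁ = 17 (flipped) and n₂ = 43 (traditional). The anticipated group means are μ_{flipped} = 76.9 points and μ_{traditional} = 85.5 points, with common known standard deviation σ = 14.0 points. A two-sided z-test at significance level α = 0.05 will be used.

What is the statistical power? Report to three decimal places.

Power ≈ 0.573

Standardized effect: d = |μ_{flipped} − μ_{traditional}| / σ = |76.9 − 85.5| / 14.0 = 0.6143
Noncentrality parameter: δ = d / √(1/n₁ + 1/n₂) = 0.6143 / √(1/17 + 1/43) = 2.1441
Two-sided α = 0.05 → critical value z_{0.025} = 1.960.
Power = Φ(δ − 1.960) + Φ(−δ − 1.960) = Φ(0.184) + Φ(-4.104) = 0.5731 + 0.0000 = 0.5731.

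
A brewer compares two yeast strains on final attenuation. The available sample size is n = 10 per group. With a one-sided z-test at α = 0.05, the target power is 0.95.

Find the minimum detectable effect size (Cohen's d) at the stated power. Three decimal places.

d ≈ 1.471

Required noncentrality: δ = z_{0.05} + z_{0.05} = 1.645 + 1.645 = 3.290.
δ = d·√(n/2) ⇒ d = δ/√(n/2) = 3.290/√(10/2) = 1.4712.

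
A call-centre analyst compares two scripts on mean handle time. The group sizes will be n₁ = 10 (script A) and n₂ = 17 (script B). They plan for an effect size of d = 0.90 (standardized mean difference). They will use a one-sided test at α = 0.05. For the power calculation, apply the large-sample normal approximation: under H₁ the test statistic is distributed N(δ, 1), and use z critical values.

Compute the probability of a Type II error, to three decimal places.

Noncentrality parameter: δ = d / √(1/n₁ + 1/n₂) = 0.90 / √(1/10 + 1/17) = 2.2583
One-sided α = 0.05 → critical value z_{0.05} = 1.645.
Power = Φ(δ − 1.645) = Φ(0.613) = 0.7302.
Type II error: β = 1 − power = 1 − 0.7302 = 0.2698.

β ≈ 0.270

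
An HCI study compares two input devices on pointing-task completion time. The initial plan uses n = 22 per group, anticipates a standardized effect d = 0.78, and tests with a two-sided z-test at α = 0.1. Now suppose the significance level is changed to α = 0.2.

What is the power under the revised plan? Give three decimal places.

δ = d·√(n/2) = 0.78 × √(22/2) = 2.5870 (unchanged). New critical value: z_{0.1} = 1.282.
Revised power = Φ(δ − 1.282) + Φ(−δ − 1.282) = Φ(1.305) + Φ(-3.869) = 0.9041 + 0.0001 = 0.9042.

Power ≈ 0.904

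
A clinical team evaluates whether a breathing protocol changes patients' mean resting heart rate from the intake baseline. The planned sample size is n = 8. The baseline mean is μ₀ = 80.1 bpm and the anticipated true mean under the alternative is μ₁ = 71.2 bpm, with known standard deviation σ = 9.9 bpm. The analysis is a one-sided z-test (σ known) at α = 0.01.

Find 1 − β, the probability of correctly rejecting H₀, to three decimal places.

Power ≈ 0.586

Standardized effect: d = |μ₁ − μ₀| / σ = |71.2 − 80.1| / 9.9 = 0.8990
Noncentrality parameter: λ = d·√n = 0.8990 × √8 = 2.5427
One-sided α = 0.01 → critical value z_{0.01} = 2.326.
Power = P(Z > 2.326 − λ) = Φ(0.216) = 0.5857.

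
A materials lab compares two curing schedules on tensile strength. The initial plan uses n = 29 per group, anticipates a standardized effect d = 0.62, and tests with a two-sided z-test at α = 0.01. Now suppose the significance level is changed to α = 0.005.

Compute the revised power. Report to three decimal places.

Power ≈ 0.328

δ = d·√(n/2) = 0.62 × √(29/2) = 2.3609 (unchanged). New critical value: z_{0.0025} = 2.807.
Revised power = Φ(δ − 2.807) + Φ(−δ − 2.807) = Φ(-0.446) + Φ(-5.168) = 0.3277 + 0.0000 = 0.3277.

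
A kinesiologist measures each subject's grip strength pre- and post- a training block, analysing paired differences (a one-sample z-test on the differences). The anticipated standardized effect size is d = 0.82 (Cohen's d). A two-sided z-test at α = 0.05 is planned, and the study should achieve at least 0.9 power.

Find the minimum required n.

For power 0.9 need Φ(δ − z_{0.025}) = 0.9, so δ = z_{0.025} + z_{0.10} = 1.960 + 1.282 = 3.242.
(The Φ(−δ − z_{α/2}) term is vanishingly small for δ > 0 and is dropped in the standard sample-size formula.)
δ = d·√n ⇒ n = (δ/d)² = (3.242 / 0.82)² = 15.63.
Round up to the next whole unit.

n = 16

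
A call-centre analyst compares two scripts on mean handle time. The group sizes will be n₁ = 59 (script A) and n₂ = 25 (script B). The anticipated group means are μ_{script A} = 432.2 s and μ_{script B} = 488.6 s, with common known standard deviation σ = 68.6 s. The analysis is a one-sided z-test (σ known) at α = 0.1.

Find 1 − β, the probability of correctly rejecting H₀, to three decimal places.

Power ≈ 0.985

Standardized effect: d = |μ_{script A} − μ_{script B}| / σ = |432.2 − 488.6| / 68.6 = 0.8222
Noncentrality parameter: δ = d / √(1/n₁ + 1/n₂) = 0.8222 / √(1/59 + 1/25) = 3.4452
Critical value for a one-sided test at α = 0.1: z_α = 1.282.
Power = Φ(δ − 1.282) = Φ(2.164) = 0.9848.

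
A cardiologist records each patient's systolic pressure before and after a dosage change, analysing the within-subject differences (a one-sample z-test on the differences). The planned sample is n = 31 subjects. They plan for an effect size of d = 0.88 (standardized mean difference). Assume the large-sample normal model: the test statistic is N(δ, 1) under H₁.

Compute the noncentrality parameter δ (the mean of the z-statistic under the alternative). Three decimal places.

δ = d·√n = 0.88 × √31 = 4.8996

δ ≈ 4.900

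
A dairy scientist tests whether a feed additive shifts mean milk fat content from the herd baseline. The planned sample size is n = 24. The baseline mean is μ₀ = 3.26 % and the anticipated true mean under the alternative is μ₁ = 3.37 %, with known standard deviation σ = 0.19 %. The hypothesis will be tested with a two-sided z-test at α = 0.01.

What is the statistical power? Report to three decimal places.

Power ≈ 0.603

Standardized effect: d = |μ₁ − μ₀| / σ = |3.37 − 3.26| / 0.19 = 0.5789
Noncentrality parameter: δ = d·√n = 0.5789 × √24 = 2.8363
Critical value for a two-sided test at α = 0.01: z_{α/2} = 2.576.
Power = Φ(δ − 2.576) + Φ(−δ − 2.576) = Φ(0.260) + Φ(-5.412) = 0.6027 + 0.0000 = 0.6027.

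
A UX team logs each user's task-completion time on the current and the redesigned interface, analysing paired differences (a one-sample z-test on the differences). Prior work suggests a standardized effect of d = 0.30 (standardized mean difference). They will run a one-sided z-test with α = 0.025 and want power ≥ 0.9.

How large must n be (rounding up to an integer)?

n = 117

For power 0.9 need Φ(δ − z_{0.025}) = 0.9, so δ = z_{0.025} + z_{0.10} = 1.960 + 1.282 = 3.242.
δ = d·√n ⇒ n = (δ/d)² = (3.242 / 0.30)² = 116.75.
Rounding up, n = 117.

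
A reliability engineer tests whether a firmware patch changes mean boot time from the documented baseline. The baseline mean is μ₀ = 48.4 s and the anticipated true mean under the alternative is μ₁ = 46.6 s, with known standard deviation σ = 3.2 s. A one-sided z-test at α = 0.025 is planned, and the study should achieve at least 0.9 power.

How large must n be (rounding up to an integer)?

n = 34

Standardized effect: d = |μ₁ − μ₀| / σ = |46.6 − 48.4| / 3.2 = 0.5625
For power 0.9 need Φ(δ − z_{0.025}) = 0.9, so δ = z_{0.025} + z_{0.10} = 1.960 + 1.282 = 3.242.
δ = d·√n ⇒ n = (δ/d)² = (3.242 / 0.5625)² = 33.21.
Round up to the next whole unit.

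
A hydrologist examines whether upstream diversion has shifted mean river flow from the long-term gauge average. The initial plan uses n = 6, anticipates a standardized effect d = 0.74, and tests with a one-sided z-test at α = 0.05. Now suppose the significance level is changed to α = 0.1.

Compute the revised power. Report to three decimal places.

δ = d·√n = 0.74 × √6 = 1.8126 (unchanged). New critical value: z_{0.1} = 1.282.
Revised power = Φ(δ − 1.282) = Φ(0.531) = 0.7023.

Power ≈ 0.702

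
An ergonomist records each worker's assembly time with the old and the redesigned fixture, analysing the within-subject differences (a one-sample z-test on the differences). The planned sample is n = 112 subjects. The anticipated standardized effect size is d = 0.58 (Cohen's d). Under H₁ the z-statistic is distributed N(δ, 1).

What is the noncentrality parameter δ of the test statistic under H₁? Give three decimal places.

δ ≈ 6.138

δ = d·√n = 0.58 × √112 = 6.1381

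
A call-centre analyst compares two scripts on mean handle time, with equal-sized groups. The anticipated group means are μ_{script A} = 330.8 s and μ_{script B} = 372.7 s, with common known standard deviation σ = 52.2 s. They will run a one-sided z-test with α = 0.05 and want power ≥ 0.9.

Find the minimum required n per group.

Standardized effect: d = |μ_{script A} − μ_{script B}| / σ = |330.8 − 372.7| / 52.2 = 0.8027
For power 0.9 need Φ(δ − z_{0.05}) = 0.9, so δ = z_{0.05} + z_{0.10} = 1.645 + 1.282 = 2.926.
δ = d·√(n/2) ⇒ n = 2(δ/d)² = 2 × (2.926 / 0.8027)² = 26.58.
Rounding up, n = 27 per group.

n = 27 per group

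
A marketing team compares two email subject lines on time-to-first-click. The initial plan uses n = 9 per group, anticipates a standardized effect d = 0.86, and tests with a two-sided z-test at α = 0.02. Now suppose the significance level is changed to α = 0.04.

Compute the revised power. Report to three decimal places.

Power ≈ 0.409

δ = d·√(n/2) = 0.86 × √(9/2) = 1.8243 (unchanged). New critical value: z_{0.02} = 2.054.
Revised power = Φ(δ − 2.054) + Φ(−δ − 2.054) = Φ(-0.229) + Φ(-3.878) = 0.4093 + 0.0001 = 0.4093.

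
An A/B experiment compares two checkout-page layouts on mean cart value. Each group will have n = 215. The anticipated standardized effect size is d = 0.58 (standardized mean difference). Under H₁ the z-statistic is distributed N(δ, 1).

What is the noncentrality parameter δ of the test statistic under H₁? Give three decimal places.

δ ≈ 6.014

The noncentrality parameter scales effect size by the design's sample-size factor: δ = d·√(n/2) = 0.58 × √(215/2) = 6.0136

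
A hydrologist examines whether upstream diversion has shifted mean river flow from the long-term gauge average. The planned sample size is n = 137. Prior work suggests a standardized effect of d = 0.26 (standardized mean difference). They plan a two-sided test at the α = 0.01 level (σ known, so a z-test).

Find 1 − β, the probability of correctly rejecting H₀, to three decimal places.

Noncentrality parameter: δ = d·√n = 0.26 × √137 = 3.0432
Two-sided α = 0.01 → critical value z_{0.005} = 2.576.
Power = Φ(δ − 2.576) + Φ(−δ − 2.576) = Φ(0.467) + Φ(-5.619) = 0.6799 + 0.0000 = 0.6799.

Power ≈ 0.680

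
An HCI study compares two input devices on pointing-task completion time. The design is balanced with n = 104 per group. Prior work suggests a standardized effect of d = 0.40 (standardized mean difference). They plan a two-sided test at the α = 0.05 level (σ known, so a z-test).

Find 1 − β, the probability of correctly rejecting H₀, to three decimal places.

Power ≈ 0.822

Noncentrality parameter: δ = d·√(n/2) = 0.40 × √(104/2) = 2.8844
Critical value for a two-sided test at α = 0.05: z_{α/2} = 1.960.
Power = Φ(δ − 1.960) + Φ(−δ − 1.960) = Φ(0.924) + Φ(-4.844) = 0.8224 + 0.0000 = 0.8224.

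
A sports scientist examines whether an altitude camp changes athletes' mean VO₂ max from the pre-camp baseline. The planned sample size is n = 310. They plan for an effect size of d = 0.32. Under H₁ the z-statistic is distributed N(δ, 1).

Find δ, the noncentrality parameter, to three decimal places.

δ ≈ 5.634

The noncentrality parameter scales effect size by the design's sample-size factor: δ = d·√n = 0.32 × √310 = 5.6342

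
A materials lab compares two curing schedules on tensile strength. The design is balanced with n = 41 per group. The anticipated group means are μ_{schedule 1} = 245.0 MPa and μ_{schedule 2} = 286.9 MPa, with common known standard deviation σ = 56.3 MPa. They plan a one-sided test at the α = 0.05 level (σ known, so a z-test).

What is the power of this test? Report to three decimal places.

Power ≈ 0.958

Standardized effect: d = |μ_{schedule 1} − μ_{schedule 2}| / σ = |245.0 − 286.9| / 56.3 = 0.7442
Noncentrality parameter: δ = d·√(n/2) = 0.7442 × √(41/2) = 3.3696
Critical value for a one-sided test at α = 0.05: z_α = 1.645.
Power = P(Z > 1.645 − δ) = Φ(1.725) = 0.9577.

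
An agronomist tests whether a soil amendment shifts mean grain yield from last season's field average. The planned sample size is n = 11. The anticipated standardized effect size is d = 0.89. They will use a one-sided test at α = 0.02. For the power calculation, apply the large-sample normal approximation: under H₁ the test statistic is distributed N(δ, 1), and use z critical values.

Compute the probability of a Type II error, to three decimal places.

Noncentrality parameter: δ = d·√n = 0.89 × √11 = 2.9518
One-sided α = 0.02 → critical value z_{0.02} = 2.054.
Power = Φ(δ − 2.054) = Φ(0.898) = 0.8154.
Type II error: β = 1 − power = 1 − 0.8154 = 0.1846.

β ≈ 0.185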